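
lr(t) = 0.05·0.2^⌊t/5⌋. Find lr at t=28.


n_drops = ⌊28/5⌋ = 5
lr = 0.05·0.2^5 = 0.05·0.00032 = 0.000016

0.000016


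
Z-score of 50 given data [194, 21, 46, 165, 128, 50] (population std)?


μ = 100.6667, σ = 65.1912
z = (50 - 100.6667)/65.1912 = -0.7772

-0.7772


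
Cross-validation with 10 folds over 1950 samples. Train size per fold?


Fold size = 1950/10 = 195
Training per fold = 1950 - 195 = 1755

1755


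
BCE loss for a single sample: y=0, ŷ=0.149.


BCE = -[y·ln(p) + (1-y)·ln(1-p)]
= -0 - 1·ln(1-0.149)
= -ln(0.851) = 0.1613

0.1613


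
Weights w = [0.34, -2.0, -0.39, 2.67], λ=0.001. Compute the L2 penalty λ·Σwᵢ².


‖w‖₂² = (0.34)² + (-2.0)² + (-0.39)² + (2.67)²
     = 0.1156 + 4 + 0.1521 + 7.1289
     = 11.3966
λ·‖w‖₂² = 0.001·11.3966 = 0.011397

0.011397


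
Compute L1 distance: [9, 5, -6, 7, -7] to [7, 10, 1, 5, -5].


d = |9-7| + |5-10| + |-6-1| + |7-5| + |-7+ 5|
  = 2 + 5 + 7 + 2 + 2
  = 18

18


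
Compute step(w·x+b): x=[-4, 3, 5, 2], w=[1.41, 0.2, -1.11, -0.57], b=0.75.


z = (-4)·(1.41) + (3)·(0.2) + (5)·(-1.11) + (2)·(-0.57) + 0.75
  = -10.98
step(z) = 0 (z<0)

0


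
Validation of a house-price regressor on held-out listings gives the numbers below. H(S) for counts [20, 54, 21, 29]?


Probabilities: [20/124, 54/124, 21/124, 29/124] ≈ [0.1613, 0.4355, 0.1694, 0.2339]
H = -((20/124)·log₂(20/124) + (54/124)·log₂(54/124) + (21/124)·log₂(21/124) + (29/124)·log₂(29/124))
  = 1.8709 bits

1.8709 bits


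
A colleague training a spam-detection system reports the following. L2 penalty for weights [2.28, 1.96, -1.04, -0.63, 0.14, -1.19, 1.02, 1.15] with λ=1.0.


‖w‖₂² = (2.28)² + (1.96)² + (-1.04)² + (-0.63)² + (0.14)² + (-1.19)² + (1.02)² + (1.15)²
     = 5.1984 + 3.8416 + 1.0816 + 0.3969 + 0.0196 + 1.4161 + 1.0404 + 1.3225
     = 14.3171
λ·‖w‖₂² = 1.0·14.3171 = 14.3171

14.3171


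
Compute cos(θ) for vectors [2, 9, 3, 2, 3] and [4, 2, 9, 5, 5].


A·B = 2·4 + 9·2 + 3·9 + 2·5 + 3·5 = 78
‖A‖ = √107 = 10.3441, ‖B‖ = √151 = 12.2882
cos = 78/(√107·√151) = 78/√16157 = 0.6136

0.6136


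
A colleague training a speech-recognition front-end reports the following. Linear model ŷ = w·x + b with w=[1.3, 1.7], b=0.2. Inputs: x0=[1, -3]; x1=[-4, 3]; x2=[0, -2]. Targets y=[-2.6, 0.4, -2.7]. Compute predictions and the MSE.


ŷ0 = (1.3)·(1) + (1.7)·(-3) + 0.2 = -3.6
ŷ1 = (1.3)·(-4) + (1.7)·(3) + 0.2 = 0.1
ŷ2 = (1.3)·(0) + (1.7)·(-2) + 0.2 = -3.2
errors² = [1.0, 0.09, 0.25]
MSE = 1.3400/3 = 0.4467

0.4467


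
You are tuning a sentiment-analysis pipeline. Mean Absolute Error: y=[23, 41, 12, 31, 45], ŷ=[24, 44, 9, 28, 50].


Absolute errors: |23-24|=1, |41-44|=3, |12-9|=3, |31-28|=3, |45-50|=5
Sum = 15
MAE = 15/5 = 3

3


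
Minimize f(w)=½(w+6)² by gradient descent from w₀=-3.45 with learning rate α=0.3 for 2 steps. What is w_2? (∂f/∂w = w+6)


step 1: grad = -3.45+6 = 2.55; w = -3.45 - 0.3·(2.55) = -4.215
step 2: grad = -4.215+6 = 1.785; w = -4.215 - 0.3·(1.785) = -4.7505

-4.7505


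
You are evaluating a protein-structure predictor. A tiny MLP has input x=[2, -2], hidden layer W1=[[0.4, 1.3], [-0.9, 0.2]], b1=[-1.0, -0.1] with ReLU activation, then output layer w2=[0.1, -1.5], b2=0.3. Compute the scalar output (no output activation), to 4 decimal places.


z1[0] = (0.4)·(2) + (1.3)·(-2) - 1.0 = -2.8
z1[1] = (-0.9)·(2) + (0.2)·(-2) - 0.1 = -2.3
h = ReLU(z1) = [0.0, 0.0]
output = (0.1)·(0.0) + (-1.5)·(0.0) + 0.3 = 0.3

0.3


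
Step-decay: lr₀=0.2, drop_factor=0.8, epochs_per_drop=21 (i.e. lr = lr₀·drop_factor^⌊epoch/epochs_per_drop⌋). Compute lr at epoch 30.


n_drops = ⌊30/21⌋ = 1
lr = 0.2·0.8^1 = 0.2·0.8 = 0.16

0.16


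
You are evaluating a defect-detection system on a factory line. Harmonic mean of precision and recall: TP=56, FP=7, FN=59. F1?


Precision = 56/63 = 0.8889
Recall = 56/115 = 0.487
F1 = 2·P·R/(P+R) = 2·TP/(2·TP+FP+FN) = 112/(112+7+59) = 112/178 = 0.6292

0.6292


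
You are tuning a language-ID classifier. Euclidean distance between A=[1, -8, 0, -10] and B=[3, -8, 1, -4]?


d = √((1-3)² + (-8+ 8)² + (0-1)² + (-10+ 4)²)
  = √(4 + 0 + 1 + 36)
  = √41 = 6.4031

6.4031


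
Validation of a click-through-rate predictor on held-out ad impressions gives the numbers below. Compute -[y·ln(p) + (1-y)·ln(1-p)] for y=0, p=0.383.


BCE = -[y·ln(p) + (1-y)·ln(1-p)]
= -0 - 1·ln(1-0.383)
= -ln(0.617) = 0.4829

0.4829


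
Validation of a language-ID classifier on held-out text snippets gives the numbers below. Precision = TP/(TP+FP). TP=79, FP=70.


Precision = TP/(TP+FP)
= 79/(79+70)
= 79/149 = 53.02%

53.02%


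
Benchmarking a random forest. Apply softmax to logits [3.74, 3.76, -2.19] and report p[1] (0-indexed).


Exponentials: e^3.74=42.098, e^3.76=42.9484, e^-2.19=0.1119
Sum = 85.1583
Softmax = [0.4943, 0.5043, 0.0013]
p[1] = 42.9484/85.1583 = 0.5043

0.5043


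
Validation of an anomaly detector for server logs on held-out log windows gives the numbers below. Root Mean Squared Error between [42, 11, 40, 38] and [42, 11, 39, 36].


MSE = 5/4 = 1.25
RMSE = √(5/4) = 1.118

1.118


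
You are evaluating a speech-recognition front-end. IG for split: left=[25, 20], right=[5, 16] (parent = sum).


Parent = [30, 36], H_parent = 0.994
H_left = 0.9911 (n=45), H_right = 0.7919 (n=21)
H_children = (45/66)·0.9911 + (21/66)·0.7919 = 0.9277
IG = 0.994 - 0.9277 = 0.0663

0.0663


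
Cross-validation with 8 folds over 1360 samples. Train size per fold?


Fold size = 1360/8 = 170
Training per fold = 1360 - 170 = 1190

1190


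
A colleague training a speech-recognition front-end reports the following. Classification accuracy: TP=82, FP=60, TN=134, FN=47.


Accuracy = (TP+TN)/(TP+TN+FP+FN)
= (82+134)/(323)
= 216/323 = 66.87%

66.87%


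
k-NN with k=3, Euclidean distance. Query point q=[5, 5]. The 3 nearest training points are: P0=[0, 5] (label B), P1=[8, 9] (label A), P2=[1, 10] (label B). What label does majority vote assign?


d(q,P0) = 5.0  (label B)
d(q,P1) = 5.0  (label A)
d(q,P2) = 6.4031  (label B)
Votes: A=1, B=2
Majority → B

B


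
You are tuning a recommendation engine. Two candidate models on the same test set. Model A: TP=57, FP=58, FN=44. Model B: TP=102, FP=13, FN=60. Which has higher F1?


Model A: P=57/115=0.4957, R=57/101=0.5644, F1=2PR/(P+R)=2TP/(2TP+FP+FN)=114/216=0.5278
Model B: P=102/115=0.887, R=102/162=0.6296, F1=2PR/(P+R)=2TP/(2TP+FP+FN)=204/277=0.7365
0.5278 < 0.7365 → Model B

Model B


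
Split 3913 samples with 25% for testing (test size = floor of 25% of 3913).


Test = ⌊3913·25/100⌋ = 978
Train = 3913 - 978 = 2935

Train: 2935, Test: 978


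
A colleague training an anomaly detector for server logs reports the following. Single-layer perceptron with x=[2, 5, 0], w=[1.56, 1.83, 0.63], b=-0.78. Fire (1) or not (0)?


z = (2)·(1.56) + (5)·(1.83) + (0)·(0.63) - 0.78
  = 11.49
step(z) = 1 (z≥0)

1


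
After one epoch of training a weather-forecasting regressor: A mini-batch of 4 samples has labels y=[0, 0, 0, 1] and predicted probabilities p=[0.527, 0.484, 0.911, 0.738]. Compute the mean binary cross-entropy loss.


L[0] = -ln(1-0.527) = -ln(0.473) = 0.7487
L[1] = -ln(1-0.484) = -ln(0.516) = 0.6616
L[2] = -ln(1-0.911) = -ln(0.089) = 2.4191
L[3] = -ln(0.738) = 0.3038
mean = (0.7487 + 0.6616 + 2.4191 + 0.3038)/4 = 1.0333

1.0333


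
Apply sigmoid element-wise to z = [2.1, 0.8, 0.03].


σ(2.1) = 1/(1+e^-2.1) = 0.8909
σ(0.8) = 1/(1+e^-0.8) = 0.69
σ(0.03) = 1/(1+e^-0.03) = 0.5075
result = [0.8909, 0.69, 0.5075]

[0.8909, 0.69, 0.5075]


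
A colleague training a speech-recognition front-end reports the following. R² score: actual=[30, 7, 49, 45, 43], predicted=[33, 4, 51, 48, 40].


ȳ = 34.8
SS_res = Σ(y-ŷ)² = 40
SS_tot = Σ(y-ȳ)² = 1168.8
R² = 1 - SS_res/SS_tot = 1 - 0.0342 = 0.9658

0.9658


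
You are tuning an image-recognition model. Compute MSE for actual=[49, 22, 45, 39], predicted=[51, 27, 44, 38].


Squared errors: (49-51)²=4, (22-27)²=25, (45-44)²=1, (39-38)²=1
Sum = 31
MSE = 31/4 = 31/4

31/4


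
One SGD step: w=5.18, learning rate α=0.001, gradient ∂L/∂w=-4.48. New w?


w_new = w - α·∇
= 5.18 - 0.001·-4.48
= 5.18 + 0.00448
= 5.18448

5.18448


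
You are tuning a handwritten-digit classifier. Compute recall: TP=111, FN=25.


Recall = TP/(TP+FN)
= 111/(111+25)
= 111/136 = 81.62%

81.62%


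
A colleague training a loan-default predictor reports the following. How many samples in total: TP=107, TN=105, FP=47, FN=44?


Total = TP + TN + FP + FN
= 107 + 105 + 47 + 44
= 303
(Predicted positive: 154, predicted negative: 149)

303


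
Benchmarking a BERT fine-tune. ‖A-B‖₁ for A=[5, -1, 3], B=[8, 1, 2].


d = |5-8| + |-1-1| + |3-2|
  = 3 + 2 + 1
  = 6

6


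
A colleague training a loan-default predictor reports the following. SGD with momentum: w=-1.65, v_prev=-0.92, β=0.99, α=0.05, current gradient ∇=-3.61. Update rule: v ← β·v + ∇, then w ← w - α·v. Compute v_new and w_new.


v_new = 0.99·-0.92 - 3.61 = -0.9108 - 3.61 = -4.5208
w_new = -1.65 - 0.05·-4.5208 = -1.65 + 0.22604 = -1.42396

v_new=-4.5208, w_new=-1.42396


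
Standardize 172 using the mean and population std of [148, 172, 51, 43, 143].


μ = 111.4, σ = 53.5485
z = (172 - 111.4)/53.5485 = 1.1317

1.1317


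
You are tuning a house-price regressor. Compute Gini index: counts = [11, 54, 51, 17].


Probabilities: [11/133, 54/133, 51/133, 17/133] ≈ [0.0827, 0.406, 0.3835, 0.1278]
Σpᵢ² = (121 + 2916 + 2601 + 289)/133² = 5927/17689
Gini = 1 - Σpᵢ² = 1 - 5927/17689 = 0.6649

0.6649


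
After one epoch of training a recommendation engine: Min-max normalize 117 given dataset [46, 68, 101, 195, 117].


min=46, max=195
(117-46)/(195-46) = 71/149 = 0.4765

0.4765


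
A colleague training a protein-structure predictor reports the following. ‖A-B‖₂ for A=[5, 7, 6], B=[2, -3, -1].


d = √((5-2)² + (7+ 3)² + (6+ 1)²)
  = √(9 + 100 + 49)
  = √158 = 12.5698

12.5698


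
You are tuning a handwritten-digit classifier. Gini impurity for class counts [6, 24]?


Probabilities: [6/30, 24/30] ≈ [0.2, 0.8]
Σpᵢ² = (36 + 576)/30² = 612/900
Gini = 1 - Σpᵢ² = 1 - 612/900 = 0.32

0.32


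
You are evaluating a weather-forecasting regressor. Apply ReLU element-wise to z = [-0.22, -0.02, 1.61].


ReLU(-0.22) = max(0, -0.22) = 0.0
ReLU(-0.02) = max(0, -0.02) = 0.0
ReLU(1.61) = max(0, 1.61) = 1.61
result = [0.0, 0.0, 1.61]

[0.0, 0.0, 1.61]


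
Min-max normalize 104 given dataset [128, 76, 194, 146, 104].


min=76, max=194
(104-76)/(194-76) = 28/118 = 0.2373

0.2373


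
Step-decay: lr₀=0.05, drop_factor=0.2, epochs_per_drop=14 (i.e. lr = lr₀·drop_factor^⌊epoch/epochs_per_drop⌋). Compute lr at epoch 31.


n_drops = ⌊31/14⌋ = 2
lr = 0.05·0.2^2 = 0.05·0.04 = 0.002

0.002


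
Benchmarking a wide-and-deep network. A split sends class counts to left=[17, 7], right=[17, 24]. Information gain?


Parent = [34, 31], H_parent = 0.9985
H_left = 0.8709 (n=24), H_right = 0.9789 (n=41)
H_children = (24/65)·0.8709 + (41/65)·0.9789 = 0.939
IG = 0.9985 - 0.939 = 0.0595

0.0595


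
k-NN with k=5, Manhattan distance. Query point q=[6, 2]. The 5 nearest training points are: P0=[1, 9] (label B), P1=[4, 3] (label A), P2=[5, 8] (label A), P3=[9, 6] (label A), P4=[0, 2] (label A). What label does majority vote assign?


d(q,P0) = 12  (label B)
d(q,P1) = 3  (label A)
d(q,P2) = 7  (label A)
d(q,P3) = 7  (label A)
d(q,P4) = 6  (label A)
Votes: A=4, B=1
Majority → A

A


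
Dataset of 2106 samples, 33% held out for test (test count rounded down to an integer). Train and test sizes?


Test = ⌊2106·33/100⌋ = 694
Train = 2106 - 694 = 1412

Train: 1412, Test: 694


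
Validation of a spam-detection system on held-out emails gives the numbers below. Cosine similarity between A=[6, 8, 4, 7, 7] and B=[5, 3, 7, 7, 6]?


A·B = 6·5 + 8·3 + 4·7 + 7·7 + 7·6 = 173
‖A‖ = √214 = 14.6287, ‖B‖ = √168 = 12.9615
cos = 173/(√214·√168) = 173/√35952 = 0.9124

0.9124


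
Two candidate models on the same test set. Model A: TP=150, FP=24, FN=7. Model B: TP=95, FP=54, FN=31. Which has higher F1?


Model A: P=150/174=0.8621, R=150/157=0.9554, F1=2PR/(P+R)=2TP/(2TP+FP+FN)=300/331=0.9063
Model B: P=95/149=0.6376, R=95/126=0.754, F1=2PR/(P+R)=2TP/(2TP+FP+FN)=190/275=0.6909
0.9063 > 0.6909 → Model A

Model A


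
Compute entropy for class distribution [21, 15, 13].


Probabilities: [21/49, 15/49, 13/49] ≈ [0.4286, 0.3061, 0.2653]
H = -((21/49)·log₂(21/49) + (15/49)·log₂(15/49) + (13/49)·log₂(13/49))
  = 1.5546 bits

1.5546 bits


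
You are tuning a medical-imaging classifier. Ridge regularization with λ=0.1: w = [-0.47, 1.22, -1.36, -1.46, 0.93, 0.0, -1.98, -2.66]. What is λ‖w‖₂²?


‖w‖₂² = (-0.47)² + (1.22)² + (-1.36)² + (-1.46)² + (0.93)² + (0.0)² + (-1.98)² + (-2.66)²
     = 0.2209 + 1.4884 + 1.8496 + 2.1316 + 0.8649 + 0 + 3.9204 + 7.0756
     = 17.5514
λ·‖w‖₂² = 0.1·17.5514 = 1.75514

1.75514


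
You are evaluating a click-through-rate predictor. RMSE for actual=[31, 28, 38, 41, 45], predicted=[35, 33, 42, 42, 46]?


MSE = 59/5 = 11.8
RMSE = √(59/5) = 3.4351

3.4351


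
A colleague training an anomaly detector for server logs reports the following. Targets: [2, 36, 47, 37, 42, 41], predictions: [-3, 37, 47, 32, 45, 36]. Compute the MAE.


Absolute errors: |2+ 3|=5, |36-37|=1, |47-47|=0, |37-32|=5, |42-45|=3, |41-36|=5
Sum = 19
MAE = 19/6 = 19/6

19/6


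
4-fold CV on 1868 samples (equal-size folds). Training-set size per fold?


Fold size = 1868/4 = 467
Training per fold = 1868 - 467 = 1401

1401


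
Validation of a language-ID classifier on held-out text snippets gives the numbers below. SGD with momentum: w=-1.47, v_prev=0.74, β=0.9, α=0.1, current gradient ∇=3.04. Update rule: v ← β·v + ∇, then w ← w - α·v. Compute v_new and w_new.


v_new = 0.9·0.74 + 3.04 = 0.666 + 3.04 = 3.706
w_new = -1.47 - 0.1·3.706 = -1.47 - 0.3706 = -1.8406

v_new=3.706, w_new=-1.8406


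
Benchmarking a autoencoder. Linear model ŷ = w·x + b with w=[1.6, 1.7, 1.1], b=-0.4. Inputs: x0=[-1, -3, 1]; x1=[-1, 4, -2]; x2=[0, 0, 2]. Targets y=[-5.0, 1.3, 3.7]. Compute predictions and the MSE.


ŷ0 = (1.6)·(-1) + (1.7)·(-3) + (1.1)·(1) - 0.4 = -6.0
ŷ1 = (1.6)·(-1) + (1.7)·(4) + (1.1)·(-2) - 0.4 = 2.6
ŷ2 = (1.6)·(0) + (1.7)·(0) + (1.1)·(2) - 0.4 = 1.8
errors² = [1.0, 1.69, 3.61]
MSE = 6.3000/3 = 2.1

2.1


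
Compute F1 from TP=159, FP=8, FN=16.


Precision = 159/167 = 0.9521
Recall = 159/175 = 0.9086
F1 = 2·P·R/(P+R) = 2·TP/(2·TP+FP+FN) = 318/(318+8+16) = 318/342 = 0.9298

0.9298


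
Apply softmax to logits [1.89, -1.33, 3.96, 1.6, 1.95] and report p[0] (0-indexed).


Exponentials: e^1.89=6.6194, e^-1.33=0.2645, e^3.96=52.4573, e^1.6=4.953, e^1.95=7.0287
Sum = 71.3229
Softmax = [0.0928, 0.0037, 0.7355, 0.0694, 0.0985]
p[0] = 6.6194/71.3229 = 0.0928

0.0928


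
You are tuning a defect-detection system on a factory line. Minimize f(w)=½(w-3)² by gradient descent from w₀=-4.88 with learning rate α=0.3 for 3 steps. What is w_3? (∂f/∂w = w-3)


step 1: grad = -4.88-3 = -7.88; w = -4.88 - 0.3·(-7.88) = -2.516
step 2: grad = -2.516-3 = -5.516; w = -2.516 - 0.3·(-5.516) = -0.8612
step 3: grad = -0.8612-3 = -3.8612; w = -0.8612 - 0.3·(-3.8612) = 0.29716

0.29716


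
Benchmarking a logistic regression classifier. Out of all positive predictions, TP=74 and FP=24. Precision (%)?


Precision = TP/(TP+FP)
= 74/(74+24)
= 74/98 = 75.51%

75.51%


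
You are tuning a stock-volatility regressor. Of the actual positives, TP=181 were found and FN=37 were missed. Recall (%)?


Recall = TP/(TP+FN)
= 181/(181+37)
= 181/218 = 83.03%

83.03%


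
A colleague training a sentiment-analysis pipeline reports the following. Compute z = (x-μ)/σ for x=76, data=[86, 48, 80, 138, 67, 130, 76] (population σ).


μ = 89.2857, σ = 30.4852
z = (76 - 89.2857)/30.4852 = -0.4358

-0.4358


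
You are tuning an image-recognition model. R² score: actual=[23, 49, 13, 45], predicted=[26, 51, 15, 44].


ȳ = 32.5
SS_res = Σ(y-ŷ)² = 18
SS_tot = Σ(y-ȳ)² = 899
R² = 1 - SS_res/SS_tot = 1 - 0.02 = 0.98

0.98


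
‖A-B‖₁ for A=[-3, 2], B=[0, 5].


d = |-3-0| + |2-5|
  = 3 + 3
  = 6

6


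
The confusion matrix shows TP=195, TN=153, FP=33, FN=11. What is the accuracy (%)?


Accuracy = (TP+TN)/(TP+TN+FP+FN)
= (195+153)/(392)
= 348/392 = 88.78%

88.78%


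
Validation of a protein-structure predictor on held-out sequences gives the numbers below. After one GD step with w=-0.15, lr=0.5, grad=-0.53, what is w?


w_new = w - α·∇
= -0.15 - 0.5·-0.53
= -0.15 + 0.265
= 0.115

0.115


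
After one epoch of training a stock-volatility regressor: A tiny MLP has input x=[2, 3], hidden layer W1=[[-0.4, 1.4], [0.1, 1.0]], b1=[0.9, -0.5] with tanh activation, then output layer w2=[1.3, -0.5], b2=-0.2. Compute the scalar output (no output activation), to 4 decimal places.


z1[0] = (-0.4)·(2) + (1.4)·(3) + 0.9 = 4.3
z1[1] = (0.1)·(2) + (1.0)·(3) - 0.5 = 2.7
h = tanh(z1) = [0.9996, 0.991]
output = (1.3)·(0.9996) + (-0.5)·(0.991) - 0.2 = 0.604

0.604


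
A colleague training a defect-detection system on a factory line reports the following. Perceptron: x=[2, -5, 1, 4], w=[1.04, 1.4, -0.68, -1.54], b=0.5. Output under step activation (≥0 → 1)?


z = (2)·(1.04) + (-5)·(1.4) + (1)·(-0.68) + (4)·(-1.54) + 0.5
  = -11.26
step(z) = 0 (z<0)

0


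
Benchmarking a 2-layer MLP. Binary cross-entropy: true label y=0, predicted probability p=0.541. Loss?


BCE = -[y·ln(p) + (1-y)·ln(1-p)]
= -0 - 1·ln(1-0.541)
= -ln(0.459) = 0.7787

0.7787


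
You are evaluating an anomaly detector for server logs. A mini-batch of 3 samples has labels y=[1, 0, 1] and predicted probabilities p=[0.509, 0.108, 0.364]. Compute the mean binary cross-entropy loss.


L[0] = -ln(0.509) = 0.6753
L[1] = -ln(1-0.108) = -ln(0.892) = 0.1143
L[2] = -ln(0.364) = 1.0106
mean = (0.6753 + 0.1143 + 1.0106)/3 = 0.6001

0.6001


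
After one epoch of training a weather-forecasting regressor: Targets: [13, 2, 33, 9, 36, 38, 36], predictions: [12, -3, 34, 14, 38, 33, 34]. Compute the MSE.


Squared errors: (13-12)²=1, (2+ 3)²=25, (33-34)²=1, (9-14)²=25, (36-38)²=4, (38-33)²=25, (36-34)²=4
Sum = 85
MSE = 85/7 = 85/7

85/7


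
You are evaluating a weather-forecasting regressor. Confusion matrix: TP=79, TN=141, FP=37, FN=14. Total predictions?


Total = TP + TN + FP + FN
= 79 + 141 + 37 + 14
= 271
(Predicted positive: 116, predicted negative: 155)

271


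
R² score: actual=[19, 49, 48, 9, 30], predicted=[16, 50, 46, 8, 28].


ȳ = 31
SS_res = Σ(y-ŷ)² = 19
SS_tot = Σ(y-ȳ)² = 1242
R² = 1 - SS_res/SS_tot = 1 - 0.0153 = 0.9847

0.9847


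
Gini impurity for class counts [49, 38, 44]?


Probabilities: [49/131, 38/131, 44/131] ≈ [0.374, 0.2901, 0.3359]
Σpᵢ² = (2401 + 1444 + 1936)/131² = 5781/17161
Gini = 1 - Σpᵢ² = 1 - 5781/17161 = 0.6631

0.6631


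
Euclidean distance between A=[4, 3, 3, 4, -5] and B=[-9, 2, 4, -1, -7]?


d = √((4+ 9)² + (3-2)² + (3-4)² + (4+ 1)² + (-5+ 7)²)
  = √(169 + 1 + 1 + 25 + 4)
  = √200 = 14.1421

14.1421


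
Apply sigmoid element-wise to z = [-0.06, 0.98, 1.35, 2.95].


σ(-0.06) = 1/(1+e^0.06) = 0.485
σ(0.98) = 1/(1+e^-0.98) = 0.7271
σ(1.35) = 1/(1+e^-1.35) = 0.7941
σ(2.95) = 1/(1+e^-2.95) = 0.9503
result = [0.485, 0.7271, 0.7941, 0.9503]

[0.485, 0.7271, 0.7941, 0.9503]


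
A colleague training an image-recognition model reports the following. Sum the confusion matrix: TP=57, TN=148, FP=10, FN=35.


Total = TP + TN + FP + FN
= 57 + 148 + 10 + 35
= 250
(Predicted positive: 67, predicted negative: 183)

250


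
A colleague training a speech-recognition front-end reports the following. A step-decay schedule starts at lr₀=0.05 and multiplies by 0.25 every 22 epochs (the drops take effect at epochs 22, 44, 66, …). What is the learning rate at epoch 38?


n_drops = ⌊38/22⌋ = 1
lr = 0.05·0.25^1 = 0.05·0.25 = 0.0125

0.0125


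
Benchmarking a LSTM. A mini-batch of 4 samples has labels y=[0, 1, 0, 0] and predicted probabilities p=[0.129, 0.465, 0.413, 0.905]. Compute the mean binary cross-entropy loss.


L[0] = -ln(1-0.129) = -ln(0.871) = 0.1381
L[1] = -ln(0.465) = 0.7657
L[2] = -ln(1-0.413) = -ln(0.587) = 0.5327
L[3] = -ln(1-0.905) = -ln(0.095) = 2.3539
mean = (0.1381 + 0.7657 + 0.5327 + 2.3539)/4 = 0.9476

0.9476


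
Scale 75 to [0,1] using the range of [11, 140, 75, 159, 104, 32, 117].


min=11, max=159
(75-11)/(159-11) = 64/148 = 0.4324

0.4324


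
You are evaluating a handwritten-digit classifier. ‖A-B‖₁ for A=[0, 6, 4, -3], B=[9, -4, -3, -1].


d = |0-9| + |6+ 4| + |4+ 3| + |-3+ 1|
  = 9 + 10 + 7 + 2
  = 28

28


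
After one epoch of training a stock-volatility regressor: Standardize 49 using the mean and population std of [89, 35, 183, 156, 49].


μ = 102.4, σ = 58.212
z = (49 - 102.4)/58.212 = -0.9173

-0.9173


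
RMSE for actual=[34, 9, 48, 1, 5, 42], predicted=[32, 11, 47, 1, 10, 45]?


MSE = 43/6 = 7.1667
RMSE = √(43/6) = 2.6771

2.6771


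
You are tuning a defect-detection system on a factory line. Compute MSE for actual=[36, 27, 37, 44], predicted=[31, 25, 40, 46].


Squared errors: (36-31)²=25, (27-25)²=4, (37-40)²=9, (44-46)²=4
Sum = 42
MSE = 42/4 = 21/2

21/2


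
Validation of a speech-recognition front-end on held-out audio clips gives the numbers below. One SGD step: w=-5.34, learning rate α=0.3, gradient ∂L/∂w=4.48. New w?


w_new = w - α·∇
= -5.34 - 0.3·4.48
= -5.34 - 1.344
= -6.684

-6.684


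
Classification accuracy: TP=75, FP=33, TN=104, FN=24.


Accuracy = (TP+TN)/(TP+TN+FP+FN)
= (75+104)/(236)
= 179/236 = 75.85%

75.85%


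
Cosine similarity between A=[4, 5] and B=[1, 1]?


A·B = 4·1 + 5·1 = 9
‖A‖ = √41 = 6.4031, ‖B‖ = √2 = 1.4142
cos = 9/(√41·√2) = 9/√82 = 0.9939

0.9939


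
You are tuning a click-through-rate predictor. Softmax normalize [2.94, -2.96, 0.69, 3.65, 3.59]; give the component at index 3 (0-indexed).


Exponentials: e^2.94=18.9158, e^-2.96=0.0518, e^0.69=1.9937, e^3.65=38.4747, e^3.59=36.2341
Sum = 95.6701
Softmax = [0.1977, 0.0005, 0.0208, 0.4022, 0.3787]
p[3] = 38.4747/95.6701 = 0.4022

0.4022


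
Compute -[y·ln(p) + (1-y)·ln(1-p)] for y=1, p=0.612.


BCE = -[y·ln(p) + (1-y)·ln(1-p)]
= -1·ln(0.612) - 0
= -ln(0.612) = 0.491

0.491


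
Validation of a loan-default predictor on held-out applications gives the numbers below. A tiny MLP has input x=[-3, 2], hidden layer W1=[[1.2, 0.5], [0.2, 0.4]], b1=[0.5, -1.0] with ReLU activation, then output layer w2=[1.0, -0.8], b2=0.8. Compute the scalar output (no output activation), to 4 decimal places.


z1[0] = (1.2)·(-3) + (0.5)·(2) + 0.5 = -2.1
z1[1] = (0.2)·(-3) + (0.4)·(2) - 1.0 = -0.8
h = ReLU(z1) = [0.0, 0.0]
output = (1.0)·(0.0) + (-0.8)·(0.0) + 0.8 = 0.8

0.8


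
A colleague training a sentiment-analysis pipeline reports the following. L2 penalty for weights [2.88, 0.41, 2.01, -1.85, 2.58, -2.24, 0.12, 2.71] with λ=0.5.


‖w‖₂² = (2.88)² + (0.41)² + (2.01)² + (-1.85)² + (2.58)² + (-2.24)² + (0.12)² + (2.71)²
     = 8.2944 + 0.1681 + 4.0401 + 3.4225 + 6.6564 + 5.0176 + 0.0144 + 7.3441
     = 34.9576
λ·‖w‖₂² = 0.5·34.9576 = 17.4788

17.4788


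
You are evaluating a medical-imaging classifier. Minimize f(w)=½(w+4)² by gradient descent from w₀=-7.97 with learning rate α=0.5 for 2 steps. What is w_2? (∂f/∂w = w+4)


step 1: grad = -7.97+4 = -3.97; w = -7.97 - 0.5·(-3.97) = -5.985
step 2: grad = -5.985+4 = -1.985; w = -5.985 - 0.5·(-1.985) = -4.9925

-4.9925


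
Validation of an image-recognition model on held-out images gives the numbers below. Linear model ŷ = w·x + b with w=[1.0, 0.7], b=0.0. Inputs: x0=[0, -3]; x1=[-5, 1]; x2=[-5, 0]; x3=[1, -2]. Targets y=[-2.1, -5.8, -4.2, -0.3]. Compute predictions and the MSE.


ŷ0 = (1.0)·(0) + (0.7)·(-3) + 0.0 = -2.1
ŷ1 = (1.0)·(-5) + (0.7)·(1) + 0.0 = -4.3
ŷ2 = (1.0)·(-5) + (0.7)·(0) + 0.0 = -5.0
ŷ3 = (1.0)·(1) + (0.7)·(-2) + 0.0 = -0.4
errors² = [0.0, 2.25, 0.64, 0.01]
MSE = 2.9000/4 = 0.725

0.725


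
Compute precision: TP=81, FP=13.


Precision = TP/(TP+FP)
= 81/(81+13)
= 81/94 = 86.17%

86.17%


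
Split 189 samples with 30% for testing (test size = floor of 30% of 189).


Test = ⌊189·30/100⌋ = 56
Train = 189 - 56 = 133

Train: 133, Test: 56


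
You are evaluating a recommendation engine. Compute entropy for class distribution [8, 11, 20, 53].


Probabilities: [8/92, 11/92, 20/92, 53/92] ≈ [0.087, 0.1196, 0.2174, 0.5761]
H = -((8/92)·log₂(8/92) + (11/92)·log₂(11/92) + (20/92)·log₂(20/92) + (53/92)·log₂(53/92))
  = 1.6097 bits

1.6097 bits


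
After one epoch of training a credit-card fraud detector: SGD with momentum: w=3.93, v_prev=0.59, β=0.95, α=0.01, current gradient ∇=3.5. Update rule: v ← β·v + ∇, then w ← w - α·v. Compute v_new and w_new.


v_new = 0.95·0.59 + 3.5 = 0.5605 + 3.5 = 4.0605
w_new = 3.93 - 0.01·4.0605 = 3.93 - 0.040605 = 3.889395

v_new=4.0605, w_new=3.889395


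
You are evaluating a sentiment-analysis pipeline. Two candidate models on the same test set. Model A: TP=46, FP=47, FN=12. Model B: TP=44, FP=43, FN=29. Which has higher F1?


Model A: P=46/93=0.4946, R=46/58=0.7931, F1=2PR/(P+R)=2TP/(2TP+FP+FN)=92/151=0.6093
Model B: P=44/87=0.5057, R=44/73=0.6027, F1=2PR/(P+R)=2TP/(2TP+FP+FN)=88/160=0.55
0.6093 > 0.55 → Model A

Model A


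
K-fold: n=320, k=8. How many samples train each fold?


Fold size = 320/8 = 40
Training per fold = 320 - 40 = 280

280


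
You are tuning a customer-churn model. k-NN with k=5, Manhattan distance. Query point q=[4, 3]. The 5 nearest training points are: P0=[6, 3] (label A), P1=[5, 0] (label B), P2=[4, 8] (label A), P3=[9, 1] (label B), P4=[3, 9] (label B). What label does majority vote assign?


d(q,P0) = 2  (label A)
d(q,P1) = 4  (label B)
d(q,P2) = 5  (label A)
d(q,P3) = 7  (label B)
d(q,P4) = 7  (label B)
Votes: A=2, B=3
Majority → B

B


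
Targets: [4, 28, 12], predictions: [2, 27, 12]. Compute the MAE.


Absolute errors: |4-2|=2, |28-27|=1, |12-12|=0
Sum = 3
MAE = 3/3 = 1

1


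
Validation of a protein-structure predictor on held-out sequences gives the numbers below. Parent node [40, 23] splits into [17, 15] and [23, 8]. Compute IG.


Parent = [40, 23], H_parent = 0.9468
H_left = 0.9972 (n=32), H_right = 0.8238 (n=31)
H_children = (32/63)·0.9972 + (31/63)·0.8238 = 0.9119
IG = 0.9468 - 0.9119 = 0.0349

0.0349


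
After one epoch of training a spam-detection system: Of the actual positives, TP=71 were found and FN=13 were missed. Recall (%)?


Recall = TP/(TP+FN)
= 71/(71+13)
= 71/84 = 84.52%

84.52%


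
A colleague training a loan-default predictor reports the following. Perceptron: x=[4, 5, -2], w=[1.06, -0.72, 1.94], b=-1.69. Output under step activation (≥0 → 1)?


z = (4)·(1.06) + (5)·(-0.72) + (-2)·(1.94) - 1.69
  = -4.93
step(z) = 0 (z<0)

0


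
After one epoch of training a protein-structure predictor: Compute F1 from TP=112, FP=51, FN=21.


Precision = 112/163 = 0.6871
Recall = 112/133 = 0.8421
F1 = 2·P·R/(P+R) = 2·TP/(2·TP+FP+FN) = 224/(224+51+21) = 224/296 = 0.7568

0.7568


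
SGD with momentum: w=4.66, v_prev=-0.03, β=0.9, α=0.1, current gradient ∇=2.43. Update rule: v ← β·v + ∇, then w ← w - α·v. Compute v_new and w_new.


v_new = 0.9·-0.03 + 2.43 = -0.027 + 2.43 = 2.403
w_new = 4.66 - 0.1·2.403 = 4.66 - 0.2403 = 4.4197

v_new=2.403, w_new=4.4197


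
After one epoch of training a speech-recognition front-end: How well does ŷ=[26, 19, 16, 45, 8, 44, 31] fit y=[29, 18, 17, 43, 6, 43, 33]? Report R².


ȳ = 27
SS_res = Σ(y-ŷ)² = 24
SS_tot = Σ(y-ȳ)² = 1174
R² = 1 - SS_res/SS_tot = 1 - 0.0204 = 0.9796

0.9796


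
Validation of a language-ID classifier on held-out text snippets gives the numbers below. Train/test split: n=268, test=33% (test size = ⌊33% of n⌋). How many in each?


Test = ⌊268·33/100⌋ = 88
Train = 268 - 88 = 180

Train: 180, Test: 88


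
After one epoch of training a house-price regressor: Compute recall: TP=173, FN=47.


Recall = TP/(TP+FN)
= 173/(173+47)
= 173/220 = 78.64%

78.64%


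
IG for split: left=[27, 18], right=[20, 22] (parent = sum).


Parent = [47, 40], H_parent = 0.9953
H_left = 0.971 (n=45), H_right = 0.9984 (n=42)
H_children = (45/87)·0.971 + (42/87)·0.9984 = 0.9842
IG = 0.9953 - 0.9842 = 0.0111

0.0111


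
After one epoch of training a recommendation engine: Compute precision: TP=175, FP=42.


Precision = TP/(TP+FP)
= 175/(175+42)
= 175/217 = 80.65%

80.65%


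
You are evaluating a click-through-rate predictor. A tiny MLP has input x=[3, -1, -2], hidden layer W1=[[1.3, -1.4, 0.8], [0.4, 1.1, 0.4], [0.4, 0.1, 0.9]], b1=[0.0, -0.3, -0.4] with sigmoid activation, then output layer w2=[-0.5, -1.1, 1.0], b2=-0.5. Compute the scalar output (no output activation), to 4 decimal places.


z1[0] = (1.3)·(3) + (-1.4)·(-1) + (0.8)·(-2) + 0.0 = 3.7
z1[1] = (0.4)·(3) + (1.1)·(-1) + (0.4)·(-2) - 0.3 = -1.0
z1[2] = (0.4)·(3) + (0.1)·(-1) + (0.9)·(-2) - 0.4 = -1.1
h = sigmoid(z1) = [0.9759, 0.2689, 0.2497]
output = (-0.5)·(0.9759) + (-1.1)·(0.2689) + (1.0)·(0.2497) - 0.5 = -1.034

-1.034


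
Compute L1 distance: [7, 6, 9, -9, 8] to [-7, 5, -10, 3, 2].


d = |7+ 7| + |6-5| + |9+ 10| + |-9-3| + |8-2|
  = 14 + 1 + 19 + 12 + 6
  = 52

52


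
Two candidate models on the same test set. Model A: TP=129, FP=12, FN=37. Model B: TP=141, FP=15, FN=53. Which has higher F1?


Model A: P=129/141=0.9149, R=129/166=0.7771, F1=2PR/(P+R)=2TP/(2TP+FP+FN)=258/307=0.8404
Model B: P=141/156=0.9038, R=141/194=0.7268, F1=2PR/(P+R)=2TP/(2TP+FP+FN)=282/350=0.8057
0.8404 > 0.8057 → Model A

Model A


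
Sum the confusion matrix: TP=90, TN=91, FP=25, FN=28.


Total = TP + TN + FP + FN
= 90 + 91 + 25 + 28
= 234
(Predicted positive: 115, predicted negative: 119)

234


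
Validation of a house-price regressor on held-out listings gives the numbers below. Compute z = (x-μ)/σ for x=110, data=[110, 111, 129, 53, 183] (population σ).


μ = 117.2, σ = 41.6673
z = (110 - 117.2)/41.6673 = -0.1728

-0.1728


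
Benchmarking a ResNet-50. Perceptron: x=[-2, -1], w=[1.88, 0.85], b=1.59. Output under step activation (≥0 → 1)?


z = (-2)·(1.88) + (-1)·(0.85) + 1.59
  = -3.02
step(z) = 0 (z<0)

0


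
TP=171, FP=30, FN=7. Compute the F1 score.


Precision = 171/201 = 0.8507
Recall = 171/178 = 0.9607
F1 = 2·P·R/(P+R) = 2·TP/(2·TP+FP+FN) = 342/(342+30+7) = 342/379 = 0.9024

0.9024


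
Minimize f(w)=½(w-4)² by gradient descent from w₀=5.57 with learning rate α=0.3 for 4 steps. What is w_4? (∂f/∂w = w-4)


step 1: grad = 5.57-4 = 1.57; w = 5.57 - 0.3·(1.57) = 5.099
step 2: grad = 5.099-4 = 1.099; w = 5.099 - 0.3·(1.099) = 4.7693
step 3: grad = 4.7693-4 = 0.7693; w = 4.7693 - 0.3·(0.7693) = 4.53851
step 4: grad = 4.53851-4 = 0.53851; w = 4.53851 - 0.3·(0.53851) = 4.376957

4.376957


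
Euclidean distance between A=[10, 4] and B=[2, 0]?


d = √((10-2)² + (4-0)²)
  = √(64 + 16)
  = √80 = 8.9443

8.9443


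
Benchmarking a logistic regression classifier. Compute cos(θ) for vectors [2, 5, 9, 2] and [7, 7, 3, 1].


A·B = 2·7 + 5·7 + 9·3 + 2·1 = 78
‖A‖ = √114 = 10.6771, ‖B‖ = √108 = 10.3923
cos = 78/(√114·√108) = 78/√12312 = 0.703

0.703


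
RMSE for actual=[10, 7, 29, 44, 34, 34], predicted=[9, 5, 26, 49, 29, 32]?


MSE = 68/6 = 11.3333
RMSE = √(68/6) = 3.3665

3.3665


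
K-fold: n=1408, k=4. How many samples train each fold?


Fold size = 1408/4 = 352
Training per fold = 1408 - 352 = 1056

1056


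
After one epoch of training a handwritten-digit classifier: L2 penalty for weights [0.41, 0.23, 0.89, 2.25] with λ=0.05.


‖w‖₂² = (0.41)² + (0.23)² + (0.89)² + (2.25)²
     = 0.1681 + 0.0529 + 0.7921 + 5.0625
     = 6.0756
λ·‖w‖₂² = 0.05·6.0756 = 0.30378

0.30378


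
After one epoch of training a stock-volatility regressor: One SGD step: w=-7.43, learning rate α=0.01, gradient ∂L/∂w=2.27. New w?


w_new = w - α·∇
= -7.43 - 0.01·2.27
= -7.43 - 0.0227
= -7.4527

-7.4527


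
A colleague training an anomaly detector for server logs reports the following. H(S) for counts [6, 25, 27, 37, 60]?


Probabilities: [6/155, 25/155, 27/155, 37/155, 60/155] ≈ [0.0387, 0.1613, 0.1742, 0.2387, 0.3871]
H = -((6/155)·log₂(6/155) + (25/155)·log₂(25/155) + (27/155)·log₂(27/155) + (37/155)·log₂(37/155) + (60/155)·log₂(60/155))
  = 2.0687 bits

2.0687 bits


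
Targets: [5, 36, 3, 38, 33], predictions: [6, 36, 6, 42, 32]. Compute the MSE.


Squared errors: (5-6)²=1, (36-36)²=0, (3-6)²=9, (38-42)²=16, (33-32)²=1
Sum = 27
MSE = 27/5 = 27/5

27/5


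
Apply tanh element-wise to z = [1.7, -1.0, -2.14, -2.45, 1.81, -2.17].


tanh(1.7) = 0.9354
tanh(-1.0) = -0.7616
tanh(-2.14) = -0.9727
tanh(-2.45) = -0.9852
tanh(1.81) = 0.9478
tanh(-2.17) = -0.9743
result = [0.9354, -0.7616, -0.9727, -0.9852, 0.9478, -0.9743]

[0.9354, -0.7616, -0.9727, -0.9852, 0.9478, -0.9743]


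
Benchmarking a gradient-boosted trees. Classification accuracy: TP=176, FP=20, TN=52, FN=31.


Accuracy = (TP+TN)/(TP+TN+FP+FN)
= (176+52)/(279)
= 228/279 = 81.72%

81.72%


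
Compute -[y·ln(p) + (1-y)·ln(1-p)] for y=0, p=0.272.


BCE = -[y·ln(p) + (1-y)·ln(1-p)]
= -0 - 1·ln(1-0.272)
= -ln(0.728) = 0.3175

0.3175


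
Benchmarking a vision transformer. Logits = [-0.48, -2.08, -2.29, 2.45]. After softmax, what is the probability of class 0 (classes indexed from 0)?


Exponentials: e^-0.48=0.6188, e^-2.08=0.1249, e^-2.29=0.1013, e^2.45=11.5883
Sum = 12.4333
Softmax = [0.0498, 0.01, 0.0081, 0.932]
p[0] = 0.6188/12.4333 = 0.0498

0.0498


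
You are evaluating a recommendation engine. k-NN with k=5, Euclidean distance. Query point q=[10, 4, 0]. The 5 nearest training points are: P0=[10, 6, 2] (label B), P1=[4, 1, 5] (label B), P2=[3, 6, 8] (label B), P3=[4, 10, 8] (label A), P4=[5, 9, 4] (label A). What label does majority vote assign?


d(q,P0) = 2.8284  (label B)
d(q,P1) = 8.3666  (label B)
d(q,P2) = 10.8167  (label B)
d(q,P3) = 11.6619  (label A)
d(q,P4) = 8.124  (label A)
Votes: A=2, B=3
Majority → B

B


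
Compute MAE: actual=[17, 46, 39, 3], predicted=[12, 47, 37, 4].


Absolute errors: |17-12|=5, |46-47|=1, |39-37|=2, |3-4|=1
Sum = 9
MAE = 9/4 = 9/4

9/4


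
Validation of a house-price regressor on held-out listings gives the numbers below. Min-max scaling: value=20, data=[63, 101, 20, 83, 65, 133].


min=20, max=133
(20-20)/(133-20) = 0/113 = 0.0

0.0


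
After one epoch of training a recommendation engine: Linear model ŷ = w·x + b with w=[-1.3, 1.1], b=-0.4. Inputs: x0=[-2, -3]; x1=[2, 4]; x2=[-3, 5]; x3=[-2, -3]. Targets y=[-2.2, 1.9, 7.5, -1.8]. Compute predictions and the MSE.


ŷ0 = (-1.3)·(-2) + (1.1)·(-3) - 0.4 = -1.1
ŷ1 = (-1.3)·(2) + (1.1)·(4) - 0.4 = 1.4
ŷ2 = (-1.3)·(-3) + (1.1)·(5) - 0.4 = 9.0
ŷ3 = (-1.3)·(-2) + (1.1)·(-3) - 0.4 = -1.1
errors² = [1.21, 0.25, 2.25, 0.49]
MSE = 4.2000/4 = 1.05

1.05


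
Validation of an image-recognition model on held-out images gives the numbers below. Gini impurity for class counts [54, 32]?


Probabilities: [54/86, 32/86] ≈ [0.6279, 0.3721]
Σpᵢ² = (2916 + 1024)/86² = 3940/7396
Gini = 1 - Σpᵢ² = 1 - 3940/7396 = 0.4673

0.4673


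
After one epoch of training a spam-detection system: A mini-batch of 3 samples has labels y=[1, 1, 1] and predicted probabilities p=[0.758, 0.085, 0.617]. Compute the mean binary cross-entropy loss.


L[0] = -ln(0.758) = 0.2771
L[1] = -ln(0.085) = 2.4651
L[2] = -ln(0.617) = 0.4829
mean = (0.2771 + 2.4651 + 0.4829)/3 = 1.075

1.075


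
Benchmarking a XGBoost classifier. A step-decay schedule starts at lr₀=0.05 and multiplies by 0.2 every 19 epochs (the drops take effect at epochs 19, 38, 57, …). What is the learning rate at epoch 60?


n_drops = ⌊60/19⌋ = 3
lr = 0.05·0.2^3 = 0.05·0.008 = 0.0004

0.0004


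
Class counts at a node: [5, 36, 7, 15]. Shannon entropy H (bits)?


Probabilities: [5/63, 36/63, 7/63, 15/63] ≈ [0.0794, 0.5714, 0.1111, 0.2381]
H = -((5/63)·log₂(5/63) + (36/63)·log₂(36/63) + (7/63)·log₂(7/63) + (15/63)·log₂(15/63))
  = 1.5966 bits

1.5966 bits


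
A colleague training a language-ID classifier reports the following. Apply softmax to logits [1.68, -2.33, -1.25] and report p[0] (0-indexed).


Exponentials: e^1.68=5.3656, e^-2.33=0.0973, e^-1.25=0.2865
Sum = 5.7494
Softmax = [0.9332, 0.0169, 0.0498]
p[0] = 5.3656/5.7494 = 0.9332

0.9332


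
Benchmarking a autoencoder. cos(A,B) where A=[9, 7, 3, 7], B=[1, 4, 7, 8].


A·B = 9·1 + 7·4 + 3·7 + 7·8 = 114
‖A‖ = √188 = 13.7113, ‖B‖ = √130 = 11.4018
cos = 114/(√188·√130) = 114/√24440 = 0.7292

0.7292


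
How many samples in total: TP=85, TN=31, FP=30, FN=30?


Total = TP + TN + FP + FN
= 85 + 31 + 30 + 30
= 176
(Predicted positive: 115, predicted negative: 61)

176


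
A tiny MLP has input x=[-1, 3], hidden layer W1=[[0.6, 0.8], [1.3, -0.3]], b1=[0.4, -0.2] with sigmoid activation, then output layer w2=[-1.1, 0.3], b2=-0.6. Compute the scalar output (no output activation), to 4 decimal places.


z1[0] = (0.6)·(-1) + (0.8)·(3) + 0.4 = 2.2
z1[1] = (1.3)·(-1) + (-0.3)·(3) - 0.2 = -2.4
h = sigmoid(z1) = [0.9002, 0.0832]
output = (-1.1)·(0.9002) + (0.3)·(0.0832) - 0.6 = -1.5653

-1.5653


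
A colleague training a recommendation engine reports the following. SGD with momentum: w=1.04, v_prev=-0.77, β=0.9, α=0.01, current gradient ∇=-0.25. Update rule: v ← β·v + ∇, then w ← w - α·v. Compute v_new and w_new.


v_new = 0.9·-0.77 - 0.25 = -0.693 - 0.25 = -0.943
w_new = 1.04 - 0.01·-0.943 = 1.04 + 0.00943 = 1.04943

v_new=-0.943, w_new=1.04943


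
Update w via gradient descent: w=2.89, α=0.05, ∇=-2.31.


w_new = w - α·∇
= 2.89 - 0.05·-2.31
= 2.89 + 0.1155
= 3.0055

3.0055


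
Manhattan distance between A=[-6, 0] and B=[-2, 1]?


d = |-6+ 2| + |0-1|
  = 4 + 1
  = 5

5


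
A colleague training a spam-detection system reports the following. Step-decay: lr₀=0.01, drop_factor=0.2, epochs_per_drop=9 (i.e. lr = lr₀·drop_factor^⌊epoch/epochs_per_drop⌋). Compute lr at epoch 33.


n_drops = ⌊33/9⌋ = 3
lr = 0.01·0.2^3 = 0.01·0.008 = 0.00008

0.00008


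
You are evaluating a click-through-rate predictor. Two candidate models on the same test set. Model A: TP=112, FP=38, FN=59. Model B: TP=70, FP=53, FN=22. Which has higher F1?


Model A: P=112/150=0.7467, R=112/171=0.655, F1=2PR/(P+R)=2TP/(2TP+FP+FN)=224/321=0.6978
Model B: P=70/123=0.5691, R=70/92=0.7609, F1=2PR/(P+R)=2TP/(2TP+FP+FN)=140/215=0.6512
0.6978 > 0.6512 → Model A

Model A


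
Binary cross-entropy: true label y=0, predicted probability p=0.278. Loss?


BCE = -[y·ln(p) + (1-y)·ln(1-p)]
= -0 - 1·ln(1-0.278)
= -ln(0.722) = 0.3257

0.3257


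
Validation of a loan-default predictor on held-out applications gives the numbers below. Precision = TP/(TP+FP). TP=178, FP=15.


Precision = TP/(TP+FP)
= 178/(178+15)
= 178/193 = 92.23%

92.23%


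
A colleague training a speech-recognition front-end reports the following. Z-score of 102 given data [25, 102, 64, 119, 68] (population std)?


μ = 75.6, σ = 32.6595
z = (102 - 75.6)/32.6595 = 0.8083

0.8083
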